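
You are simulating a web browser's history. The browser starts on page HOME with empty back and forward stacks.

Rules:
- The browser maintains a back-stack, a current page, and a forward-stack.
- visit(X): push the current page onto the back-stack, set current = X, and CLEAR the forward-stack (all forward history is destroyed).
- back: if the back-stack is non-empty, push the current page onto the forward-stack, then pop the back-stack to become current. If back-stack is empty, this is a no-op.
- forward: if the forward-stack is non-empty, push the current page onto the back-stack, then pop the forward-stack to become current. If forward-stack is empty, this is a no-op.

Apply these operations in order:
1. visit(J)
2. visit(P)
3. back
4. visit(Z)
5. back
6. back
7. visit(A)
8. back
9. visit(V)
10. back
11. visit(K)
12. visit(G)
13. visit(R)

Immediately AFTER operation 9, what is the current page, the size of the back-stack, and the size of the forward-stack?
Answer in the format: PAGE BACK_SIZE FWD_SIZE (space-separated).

After 1 (visit(J)): cur=J back=1 fwd=0
After 2 (visit(P)): cur=P back=2 fwd=0
After 3 (back): cur=J back=1 fwd=1
After 4 (visit(Z)): cur=Z back=2 fwd=0
After 5 (back): cur=J back=1 fwd=1
After 6 (back): cur=HOME back=0 fwd=2
After 7 (visit(A)): cur=A back=1 fwd=0
After 8 (back): cur=HOME back=0 fwd=1
After 9 (visit(V)): cur=V back=1 fwd=0

V 1 0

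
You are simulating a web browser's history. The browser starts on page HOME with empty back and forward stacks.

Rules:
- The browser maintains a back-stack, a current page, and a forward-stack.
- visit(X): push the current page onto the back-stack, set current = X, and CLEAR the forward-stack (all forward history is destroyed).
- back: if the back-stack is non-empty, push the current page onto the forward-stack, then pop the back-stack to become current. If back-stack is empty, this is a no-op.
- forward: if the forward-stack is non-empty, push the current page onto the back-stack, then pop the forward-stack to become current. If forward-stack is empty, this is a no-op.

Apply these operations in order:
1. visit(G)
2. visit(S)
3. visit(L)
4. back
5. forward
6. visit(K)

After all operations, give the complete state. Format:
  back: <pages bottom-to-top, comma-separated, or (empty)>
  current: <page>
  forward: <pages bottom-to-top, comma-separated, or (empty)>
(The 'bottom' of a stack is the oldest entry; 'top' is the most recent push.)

After 1 (visit(G)): cur=G back=1 fwd=0
After 2 (visit(S)): cur=S back=2 fwd=0
After 3 (visit(L)): cur=L back=3 fwd=0
After 4 (back): cur=S back=2 fwd=1
After 5 (forward): cur=L back=3 fwd=0
After 6 (visit(K)): cur=K back=4 fwd=0

Answer: back: HOME,G,S,L
current: K
forward: (empty)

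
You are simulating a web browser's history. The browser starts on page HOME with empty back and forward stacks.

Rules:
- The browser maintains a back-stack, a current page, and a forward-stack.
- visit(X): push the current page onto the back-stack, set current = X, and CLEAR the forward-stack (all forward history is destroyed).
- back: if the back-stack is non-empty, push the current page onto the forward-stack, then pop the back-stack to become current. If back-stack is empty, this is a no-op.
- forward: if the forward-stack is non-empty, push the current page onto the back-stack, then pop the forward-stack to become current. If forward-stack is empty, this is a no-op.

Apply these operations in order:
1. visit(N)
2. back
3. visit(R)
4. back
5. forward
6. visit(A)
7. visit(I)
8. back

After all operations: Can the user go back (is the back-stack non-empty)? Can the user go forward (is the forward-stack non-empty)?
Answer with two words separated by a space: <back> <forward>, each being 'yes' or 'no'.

Answer: yes yes

Derivation:
After 1 (visit(N)): cur=N back=1 fwd=0
After 2 (back): cur=HOME back=0 fwd=1
After 3 (visit(R)): cur=R back=1 fwd=0
After 4 (back): cur=HOME back=0 fwd=1
After 5 (forward): cur=R back=1 fwd=0
After 6 (visit(A)): cur=A back=2 fwd=0
After 7 (visit(I)): cur=I back=3 fwd=0
After 8 (back): cur=A back=2 fwd=1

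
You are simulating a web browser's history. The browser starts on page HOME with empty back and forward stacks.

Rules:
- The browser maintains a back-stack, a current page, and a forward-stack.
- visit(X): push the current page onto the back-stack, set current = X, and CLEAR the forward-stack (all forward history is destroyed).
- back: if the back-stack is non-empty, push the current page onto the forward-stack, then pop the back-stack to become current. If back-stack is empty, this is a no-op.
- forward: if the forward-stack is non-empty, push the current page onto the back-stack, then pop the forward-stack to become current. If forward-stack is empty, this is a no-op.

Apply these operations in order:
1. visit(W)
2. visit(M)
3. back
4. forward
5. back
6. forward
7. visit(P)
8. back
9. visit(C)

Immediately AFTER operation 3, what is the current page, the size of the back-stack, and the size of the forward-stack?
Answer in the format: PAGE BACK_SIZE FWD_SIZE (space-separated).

After 1 (visit(W)): cur=W back=1 fwd=0
After 2 (visit(M)): cur=M back=2 fwd=0
After 3 (back): cur=W back=1 fwd=1

W 1 1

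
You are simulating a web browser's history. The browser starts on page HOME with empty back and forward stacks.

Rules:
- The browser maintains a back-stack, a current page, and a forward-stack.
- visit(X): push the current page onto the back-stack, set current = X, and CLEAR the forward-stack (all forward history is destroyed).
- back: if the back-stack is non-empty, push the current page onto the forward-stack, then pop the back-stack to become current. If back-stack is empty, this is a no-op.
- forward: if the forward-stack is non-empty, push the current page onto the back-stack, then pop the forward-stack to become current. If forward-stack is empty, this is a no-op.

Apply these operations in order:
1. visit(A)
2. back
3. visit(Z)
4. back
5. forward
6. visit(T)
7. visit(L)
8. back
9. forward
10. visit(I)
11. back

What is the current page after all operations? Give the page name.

Answer: L

Derivation:
After 1 (visit(A)): cur=A back=1 fwd=0
After 2 (back): cur=HOME back=0 fwd=1
After 3 (visit(Z)): cur=Z back=1 fwd=0
After 4 (back): cur=HOME back=0 fwd=1
After 5 (forward): cur=Z back=1 fwd=0
After 6 (visit(T)): cur=T back=2 fwd=0
After 7 (visit(L)): cur=L back=3 fwd=0
After 8 (back): cur=T back=2 fwd=1
After 9 (forward): cur=L back=3 fwd=0
After 10 (visit(I)): cur=I back=4 fwd=0
After 11 (back): cur=L back=3 fwd=1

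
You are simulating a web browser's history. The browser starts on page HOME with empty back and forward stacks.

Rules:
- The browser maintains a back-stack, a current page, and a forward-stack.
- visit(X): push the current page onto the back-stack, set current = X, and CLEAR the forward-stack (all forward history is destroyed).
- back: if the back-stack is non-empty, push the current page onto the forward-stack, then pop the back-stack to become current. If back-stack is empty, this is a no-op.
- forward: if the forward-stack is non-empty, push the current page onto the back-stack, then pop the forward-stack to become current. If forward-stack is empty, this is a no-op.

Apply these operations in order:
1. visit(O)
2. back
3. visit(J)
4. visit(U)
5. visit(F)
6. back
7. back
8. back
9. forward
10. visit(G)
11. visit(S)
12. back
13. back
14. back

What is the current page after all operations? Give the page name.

Answer: HOME

Derivation:
After 1 (visit(O)): cur=O back=1 fwd=0
After 2 (back): cur=HOME back=0 fwd=1
After 3 (visit(J)): cur=J back=1 fwd=0
After 4 (visit(U)): cur=U back=2 fwd=0
After 5 (visit(F)): cur=F back=3 fwd=0
After 6 (back): cur=U back=2 fwd=1
After 7 (back): cur=J back=1 fwd=2
After 8 (back): cur=HOME back=0 fwd=3
After 9 (forward): cur=J back=1 fwd=2
After 10 (visit(G)): cur=G back=2 fwd=0
After 11 (visit(S)): cur=S back=3 fwd=0
After 12 (back): cur=G back=2 fwd=1
After 13 (back): cur=J back=1 fwd=2
After 14 (back): cur=HOME back=0 fwd=3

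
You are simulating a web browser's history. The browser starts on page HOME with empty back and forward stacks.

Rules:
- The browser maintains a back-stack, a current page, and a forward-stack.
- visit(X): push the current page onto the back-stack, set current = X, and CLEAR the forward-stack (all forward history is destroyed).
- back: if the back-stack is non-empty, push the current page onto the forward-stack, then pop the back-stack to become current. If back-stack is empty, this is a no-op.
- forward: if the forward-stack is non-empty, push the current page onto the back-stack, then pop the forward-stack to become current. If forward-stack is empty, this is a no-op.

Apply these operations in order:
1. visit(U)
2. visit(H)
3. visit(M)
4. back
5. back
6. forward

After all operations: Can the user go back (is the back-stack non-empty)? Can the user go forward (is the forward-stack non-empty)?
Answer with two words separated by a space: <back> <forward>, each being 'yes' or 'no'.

Answer: yes yes

Derivation:
After 1 (visit(U)): cur=U back=1 fwd=0
After 2 (visit(H)): cur=H back=2 fwd=0
After 3 (visit(M)): cur=M back=3 fwd=0
After 4 (back): cur=H back=2 fwd=1
After 5 (back): cur=U back=1 fwd=2
After 6 (forward): cur=H back=2 fwd=1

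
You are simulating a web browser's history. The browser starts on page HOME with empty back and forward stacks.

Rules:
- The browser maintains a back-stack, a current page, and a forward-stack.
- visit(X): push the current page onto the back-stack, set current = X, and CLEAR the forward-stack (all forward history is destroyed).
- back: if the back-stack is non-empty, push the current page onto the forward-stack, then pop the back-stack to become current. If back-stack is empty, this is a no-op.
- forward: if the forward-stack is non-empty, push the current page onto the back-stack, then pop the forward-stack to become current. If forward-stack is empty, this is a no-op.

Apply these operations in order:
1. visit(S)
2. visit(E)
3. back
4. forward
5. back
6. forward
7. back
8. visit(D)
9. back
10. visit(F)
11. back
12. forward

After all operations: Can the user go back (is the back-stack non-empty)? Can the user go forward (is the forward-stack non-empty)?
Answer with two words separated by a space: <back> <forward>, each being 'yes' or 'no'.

Answer: yes no

Derivation:
After 1 (visit(S)): cur=S back=1 fwd=0
After 2 (visit(E)): cur=E back=2 fwd=0
After 3 (back): cur=S back=1 fwd=1
After 4 (forward): cur=E back=2 fwd=0
After 5 (back): cur=S back=1 fwd=1
After 6 (forward): cur=E back=2 fwd=0
After 7 (back): cur=S back=1 fwd=1
After 8 (visit(D)): cur=D back=2 fwd=0
After 9 (back): cur=S back=1 fwd=1
After 10 (visit(F)): cur=F back=2 fwd=0
After 11 (back): cur=S back=1 fwd=1
After 12 (forward): cur=F back=2 fwd=0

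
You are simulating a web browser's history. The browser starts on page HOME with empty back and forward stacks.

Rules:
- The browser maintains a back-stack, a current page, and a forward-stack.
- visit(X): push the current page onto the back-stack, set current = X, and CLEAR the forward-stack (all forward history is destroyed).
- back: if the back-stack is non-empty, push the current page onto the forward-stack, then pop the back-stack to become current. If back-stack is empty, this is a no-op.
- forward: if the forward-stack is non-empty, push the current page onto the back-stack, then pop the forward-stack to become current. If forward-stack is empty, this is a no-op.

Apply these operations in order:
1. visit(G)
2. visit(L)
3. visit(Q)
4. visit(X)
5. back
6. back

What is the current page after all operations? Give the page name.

After 1 (visit(G)): cur=G back=1 fwd=0
After 2 (visit(L)): cur=L back=2 fwd=0
After 3 (visit(Q)): cur=Q back=3 fwd=0
After 4 (visit(X)): cur=X back=4 fwd=0
After 5 (back): cur=Q back=3 fwd=1
After 6 (back): cur=L back=2 fwd=2

Answer: L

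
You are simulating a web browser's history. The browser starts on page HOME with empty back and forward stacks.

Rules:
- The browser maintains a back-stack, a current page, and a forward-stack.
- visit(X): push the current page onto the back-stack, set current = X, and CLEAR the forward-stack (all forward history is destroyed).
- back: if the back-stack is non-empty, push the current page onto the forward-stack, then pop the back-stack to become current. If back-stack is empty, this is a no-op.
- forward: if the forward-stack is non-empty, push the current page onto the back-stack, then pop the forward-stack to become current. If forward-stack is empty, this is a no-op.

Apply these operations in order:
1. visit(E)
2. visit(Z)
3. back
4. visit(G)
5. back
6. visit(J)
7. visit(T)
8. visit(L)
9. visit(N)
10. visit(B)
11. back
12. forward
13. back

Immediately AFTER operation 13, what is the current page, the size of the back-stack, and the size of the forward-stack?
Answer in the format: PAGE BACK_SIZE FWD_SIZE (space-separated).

After 1 (visit(E)): cur=E back=1 fwd=0
After 2 (visit(Z)): cur=Z back=2 fwd=0
After 3 (back): cur=E back=1 fwd=1
After 4 (visit(G)): cur=G back=2 fwd=0
After 5 (back): cur=E back=1 fwd=1
After 6 (visit(J)): cur=J back=2 fwd=0
After 7 (visit(T)): cur=T back=3 fwd=0
After 8 (visit(L)): cur=L back=4 fwd=0
After 9 (visit(N)): cur=N back=5 fwd=0
After 10 (visit(B)): cur=B back=6 fwd=0
After 11 (back): cur=N back=5 fwd=1
After 12 (forward): cur=B back=6 fwd=0
After 13 (back): cur=N back=5 fwd=1

N 5 1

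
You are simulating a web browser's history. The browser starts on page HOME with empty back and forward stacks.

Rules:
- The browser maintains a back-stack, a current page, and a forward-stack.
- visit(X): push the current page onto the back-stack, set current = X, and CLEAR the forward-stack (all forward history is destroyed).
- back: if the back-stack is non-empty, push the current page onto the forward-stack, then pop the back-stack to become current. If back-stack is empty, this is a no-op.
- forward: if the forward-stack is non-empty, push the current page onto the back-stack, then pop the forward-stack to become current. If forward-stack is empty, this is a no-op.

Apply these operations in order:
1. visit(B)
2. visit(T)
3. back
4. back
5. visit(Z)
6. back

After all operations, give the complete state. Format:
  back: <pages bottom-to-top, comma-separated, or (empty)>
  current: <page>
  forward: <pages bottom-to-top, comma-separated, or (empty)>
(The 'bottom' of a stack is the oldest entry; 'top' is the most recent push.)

After 1 (visit(B)): cur=B back=1 fwd=0
After 2 (visit(T)): cur=T back=2 fwd=0
After 3 (back): cur=B back=1 fwd=1
After 4 (back): cur=HOME back=0 fwd=2
After 5 (visit(Z)): cur=Z back=1 fwd=0
After 6 (back): cur=HOME back=0 fwd=1

Answer: back: (empty)
current: HOME
forward: Z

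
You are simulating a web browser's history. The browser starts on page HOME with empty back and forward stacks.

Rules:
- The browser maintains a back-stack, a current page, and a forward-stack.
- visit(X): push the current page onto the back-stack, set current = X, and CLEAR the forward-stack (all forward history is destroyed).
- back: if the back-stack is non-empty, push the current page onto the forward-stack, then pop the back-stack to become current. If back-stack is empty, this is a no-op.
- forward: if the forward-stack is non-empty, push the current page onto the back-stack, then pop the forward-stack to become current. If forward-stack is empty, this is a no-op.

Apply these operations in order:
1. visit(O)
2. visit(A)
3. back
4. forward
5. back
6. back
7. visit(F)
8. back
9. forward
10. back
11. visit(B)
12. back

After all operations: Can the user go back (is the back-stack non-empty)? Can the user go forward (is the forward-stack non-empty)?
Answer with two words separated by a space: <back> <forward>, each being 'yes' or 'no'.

After 1 (visit(O)): cur=O back=1 fwd=0
After 2 (visit(A)): cur=A back=2 fwd=0
After 3 (back): cur=O back=1 fwd=1
After 4 (forward): cur=A back=2 fwd=0
After 5 (back): cur=O back=1 fwd=1
After 6 (back): cur=HOME back=0 fwd=2
After 7 (visit(F)): cur=F back=1 fwd=0
After 8 (back): cur=HOME back=0 fwd=1
After 9 (forward): cur=F back=1 fwd=0
After 10 (back): cur=HOME back=0 fwd=1
After 11 (visit(B)): cur=B back=1 fwd=0
After 12 (back): cur=HOME back=0 fwd=1

Answer: no yes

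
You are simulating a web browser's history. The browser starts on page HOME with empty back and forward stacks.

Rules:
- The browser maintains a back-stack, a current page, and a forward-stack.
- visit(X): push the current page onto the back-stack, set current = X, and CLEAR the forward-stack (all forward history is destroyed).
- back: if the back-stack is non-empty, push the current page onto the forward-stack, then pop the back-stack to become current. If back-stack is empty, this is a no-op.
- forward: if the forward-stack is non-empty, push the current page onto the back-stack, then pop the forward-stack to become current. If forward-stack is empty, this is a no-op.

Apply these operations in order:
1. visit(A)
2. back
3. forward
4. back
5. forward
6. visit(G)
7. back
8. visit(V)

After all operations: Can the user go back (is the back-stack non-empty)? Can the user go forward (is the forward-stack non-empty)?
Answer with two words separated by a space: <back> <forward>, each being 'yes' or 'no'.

Answer: yes no

Derivation:
After 1 (visit(A)): cur=A back=1 fwd=0
After 2 (back): cur=HOME back=0 fwd=1
After 3 (forward): cur=A back=1 fwd=0
After 4 (back): cur=HOME back=0 fwd=1
After 5 (forward): cur=A back=1 fwd=0
After 6 (visit(G)): cur=G back=2 fwd=0
After 7 (back): cur=A back=1 fwd=1
After 8 (visit(V)): cur=V back=2 fwd=0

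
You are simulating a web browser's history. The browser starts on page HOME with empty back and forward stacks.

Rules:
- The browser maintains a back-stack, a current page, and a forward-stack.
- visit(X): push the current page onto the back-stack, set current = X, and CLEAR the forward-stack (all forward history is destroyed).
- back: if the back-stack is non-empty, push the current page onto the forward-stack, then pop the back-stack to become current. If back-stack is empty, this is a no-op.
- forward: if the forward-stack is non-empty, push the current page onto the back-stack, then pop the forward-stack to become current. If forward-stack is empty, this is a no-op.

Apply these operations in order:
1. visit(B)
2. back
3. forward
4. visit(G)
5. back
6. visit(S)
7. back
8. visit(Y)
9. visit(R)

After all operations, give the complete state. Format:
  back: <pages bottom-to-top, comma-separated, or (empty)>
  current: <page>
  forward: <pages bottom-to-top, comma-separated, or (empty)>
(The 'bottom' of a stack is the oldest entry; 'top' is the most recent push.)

After 1 (visit(B)): cur=B back=1 fwd=0
After 2 (back): cur=HOME back=0 fwd=1
After 3 (forward): cur=B back=1 fwd=0
After 4 (visit(G)): cur=G back=2 fwd=0
After 5 (back): cur=B back=1 fwd=1
After 6 (visit(S)): cur=S back=2 fwd=0
After 7 (back): cur=B back=1 fwd=1
After 8 (visit(Y)): cur=Y back=2 fwd=0
After 9 (visit(R)): cur=R back=3 fwd=0

Answer: back: HOME,B,Y
current: R
forward: (empty)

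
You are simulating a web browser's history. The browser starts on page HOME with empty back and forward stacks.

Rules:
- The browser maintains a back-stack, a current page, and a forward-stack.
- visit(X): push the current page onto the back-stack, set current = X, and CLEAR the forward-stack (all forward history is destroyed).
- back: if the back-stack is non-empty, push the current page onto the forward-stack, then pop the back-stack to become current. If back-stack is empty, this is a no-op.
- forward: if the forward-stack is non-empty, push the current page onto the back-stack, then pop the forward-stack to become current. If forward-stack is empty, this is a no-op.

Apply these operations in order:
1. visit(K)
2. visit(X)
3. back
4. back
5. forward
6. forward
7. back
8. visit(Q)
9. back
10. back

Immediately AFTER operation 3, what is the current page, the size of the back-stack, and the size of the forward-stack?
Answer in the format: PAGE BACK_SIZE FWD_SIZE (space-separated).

After 1 (visit(K)): cur=K back=1 fwd=0
After 2 (visit(X)): cur=X back=2 fwd=0
After 3 (back): cur=K back=1 fwd=1

K 1 1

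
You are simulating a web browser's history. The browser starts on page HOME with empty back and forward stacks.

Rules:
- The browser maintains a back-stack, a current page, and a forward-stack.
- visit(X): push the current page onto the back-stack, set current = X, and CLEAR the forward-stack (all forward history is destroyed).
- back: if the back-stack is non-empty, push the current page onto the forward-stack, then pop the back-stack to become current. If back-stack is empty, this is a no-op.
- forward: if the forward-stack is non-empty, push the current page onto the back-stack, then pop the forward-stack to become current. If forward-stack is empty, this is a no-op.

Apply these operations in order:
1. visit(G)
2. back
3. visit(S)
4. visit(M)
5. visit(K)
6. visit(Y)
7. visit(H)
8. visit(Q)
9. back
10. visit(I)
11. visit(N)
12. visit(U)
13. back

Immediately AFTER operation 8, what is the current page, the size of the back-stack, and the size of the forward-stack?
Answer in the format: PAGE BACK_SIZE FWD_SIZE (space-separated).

After 1 (visit(G)): cur=G back=1 fwd=0
After 2 (back): cur=HOME back=0 fwd=1
After 3 (visit(S)): cur=S back=1 fwd=0
After 4 (visit(M)): cur=M back=2 fwd=0
After 5 (visit(K)): cur=K back=3 fwd=0
After 6 (visit(Y)): cur=Y back=4 fwd=0
After 7 (visit(H)): cur=H back=5 fwd=0
After 8 (visit(Q)): cur=Q back=6 fwd=0

Q 6 0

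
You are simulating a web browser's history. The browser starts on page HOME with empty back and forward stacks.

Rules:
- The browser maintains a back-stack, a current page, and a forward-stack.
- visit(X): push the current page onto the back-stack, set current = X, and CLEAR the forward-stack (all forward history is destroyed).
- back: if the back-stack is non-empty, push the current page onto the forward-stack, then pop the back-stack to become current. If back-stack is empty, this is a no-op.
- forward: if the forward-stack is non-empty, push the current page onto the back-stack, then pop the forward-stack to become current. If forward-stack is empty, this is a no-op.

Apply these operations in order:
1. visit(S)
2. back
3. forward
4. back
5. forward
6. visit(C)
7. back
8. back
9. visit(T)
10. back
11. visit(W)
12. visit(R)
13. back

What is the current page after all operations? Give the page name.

Answer: W

Derivation:
After 1 (visit(S)): cur=S back=1 fwd=0
After 2 (back): cur=HOME back=0 fwd=1
After 3 (forward): cur=S back=1 fwd=0
After 4 (back): cur=HOME back=0 fwd=1
After 5 (forward): cur=S back=1 fwd=0
After 6 (visit(C)): cur=C back=2 fwd=0
After 7 (back): cur=S back=1 fwd=1
After 8 (back): cur=HOME back=0 fwd=2
After 9 (visit(T)): cur=T back=1 fwd=0
After 10 (back): cur=HOME back=0 fwd=1
After 11 (visit(W)): cur=W back=1 fwd=0
After 12 (visit(R)): cur=R back=2 fwd=0
After 13 (back): cur=W back=1 fwd=1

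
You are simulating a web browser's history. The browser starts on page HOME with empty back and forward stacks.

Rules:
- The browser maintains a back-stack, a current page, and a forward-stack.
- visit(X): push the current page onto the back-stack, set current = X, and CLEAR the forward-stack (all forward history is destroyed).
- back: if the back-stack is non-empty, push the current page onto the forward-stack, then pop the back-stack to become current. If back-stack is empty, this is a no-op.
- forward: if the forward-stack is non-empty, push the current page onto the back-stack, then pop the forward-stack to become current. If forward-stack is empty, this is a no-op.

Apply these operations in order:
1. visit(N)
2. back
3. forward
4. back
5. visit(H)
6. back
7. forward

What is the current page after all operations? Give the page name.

Answer: H

Derivation:
After 1 (visit(N)): cur=N back=1 fwd=0
After 2 (back): cur=HOME back=0 fwd=1
After 3 (forward): cur=N back=1 fwd=0
After 4 (back): cur=HOME back=0 fwd=1
After 5 (visit(H)): cur=H back=1 fwd=0
After 6 (back): cur=HOME back=0 fwd=1
After 7 (forward): cur=H back=1 fwd=0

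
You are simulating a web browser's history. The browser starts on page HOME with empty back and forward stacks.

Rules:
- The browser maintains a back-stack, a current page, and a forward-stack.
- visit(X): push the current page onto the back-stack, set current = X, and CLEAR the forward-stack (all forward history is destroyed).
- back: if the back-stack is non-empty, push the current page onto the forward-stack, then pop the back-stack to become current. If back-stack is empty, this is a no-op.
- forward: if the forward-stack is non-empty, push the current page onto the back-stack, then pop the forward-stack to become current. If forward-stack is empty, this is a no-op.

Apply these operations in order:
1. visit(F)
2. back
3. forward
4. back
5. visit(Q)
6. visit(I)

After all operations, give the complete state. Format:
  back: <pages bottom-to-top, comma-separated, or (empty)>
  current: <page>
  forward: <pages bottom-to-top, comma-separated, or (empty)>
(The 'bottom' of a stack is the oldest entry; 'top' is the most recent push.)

Answer: back: HOME,Q
current: I
forward: (empty)

Derivation:
After 1 (visit(F)): cur=F back=1 fwd=0
After 2 (back): cur=HOME back=0 fwd=1
After 3 (forward): cur=F back=1 fwd=0
After 4 (back): cur=HOME back=0 fwd=1
After 5 (visit(Q)): cur=Q back=1 fwd=0
After 6 (visit(I)): cur=I back=2 fwd=0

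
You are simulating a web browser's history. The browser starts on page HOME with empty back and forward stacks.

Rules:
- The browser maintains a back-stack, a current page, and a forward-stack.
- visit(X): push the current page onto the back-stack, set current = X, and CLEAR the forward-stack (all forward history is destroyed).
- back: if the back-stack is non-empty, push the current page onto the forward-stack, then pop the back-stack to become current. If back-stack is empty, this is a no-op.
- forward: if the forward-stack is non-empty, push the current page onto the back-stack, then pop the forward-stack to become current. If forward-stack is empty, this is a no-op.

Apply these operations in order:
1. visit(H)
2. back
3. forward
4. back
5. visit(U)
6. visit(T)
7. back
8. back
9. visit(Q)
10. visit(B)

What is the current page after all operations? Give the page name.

Answer: B

Derivation:
After 1 (visit(H)): cur=H back=1 fwd=0
After 2 (back): cur=HOME back=0 fwd=1
After 3 (forward): cur=H back=1 fwd=0
After 4 (back): cur=HOME back=0 fwd=1
After 5 (visit(U)): cur=U back=1 fwd=0
After 6 (visit(T)): cur=T back=2 fwd=0
After 7 (back): cur=U back=1 fwd=1
After 8 (back): cur=HOME back=0 fwd=2
After 9 (visit(Q)): cur=Q back=1 fwd=0
After 10 (visit(B)): cur=B back=2 fwd=0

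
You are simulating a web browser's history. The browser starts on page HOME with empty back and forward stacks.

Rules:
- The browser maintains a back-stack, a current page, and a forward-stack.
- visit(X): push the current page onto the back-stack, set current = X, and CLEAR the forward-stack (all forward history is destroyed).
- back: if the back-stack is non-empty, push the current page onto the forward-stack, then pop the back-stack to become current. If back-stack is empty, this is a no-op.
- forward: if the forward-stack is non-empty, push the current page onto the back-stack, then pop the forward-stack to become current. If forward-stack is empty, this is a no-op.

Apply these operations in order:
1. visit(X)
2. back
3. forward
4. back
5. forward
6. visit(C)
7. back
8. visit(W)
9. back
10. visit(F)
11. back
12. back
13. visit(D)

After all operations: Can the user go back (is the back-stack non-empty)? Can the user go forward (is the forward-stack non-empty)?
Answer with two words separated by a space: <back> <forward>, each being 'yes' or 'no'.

After 1 (visit(X)): cur=X back=1 fwd=0
After 2 (back): cur=HOME back=0 fwd=1
After 3 (forward): cur=X back=1 fwd=0
After 4 (back): cur=HOME back=0 fwd=1
After 5 (forward): cur=X back=1 fwd=0
After 6 (visit(C)): cur=C back=2 fwd=0
After 7 (back): cur=X back=1 fwd=1
After 8 (visit(W)): cur=W back=2 fwd=0
After 9 (back): cur=X back=1 fwd=1
After 10 (visit(F)): cur=F back=2 fwd=0
After 11 (back): cur=X back=1 fwd=1
After 12 (back): cur=HOME back=0 fwd=2
After 13 (visit(D)): cur=D back=1 fwd=0

Answer: yes no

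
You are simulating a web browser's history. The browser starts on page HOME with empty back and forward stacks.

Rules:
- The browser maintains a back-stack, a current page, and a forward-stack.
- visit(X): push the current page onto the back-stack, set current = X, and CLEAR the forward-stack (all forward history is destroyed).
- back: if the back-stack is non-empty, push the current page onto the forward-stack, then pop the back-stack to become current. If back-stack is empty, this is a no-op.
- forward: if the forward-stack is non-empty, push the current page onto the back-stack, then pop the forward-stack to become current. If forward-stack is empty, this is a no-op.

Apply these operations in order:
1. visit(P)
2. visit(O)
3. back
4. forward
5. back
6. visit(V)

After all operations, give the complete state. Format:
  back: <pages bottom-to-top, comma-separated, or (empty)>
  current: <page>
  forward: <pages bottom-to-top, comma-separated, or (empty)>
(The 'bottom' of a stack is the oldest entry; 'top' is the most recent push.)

After 1 (visit(P)): cur=P back=1 fwd=0
After 2 (visit(O)): cur=O back=2 fwd=0
After 3 (back): cur=P back=1 fwd=1
After 4 (forward): cur=O back=2 fwd=0
After 5 (back): cur=P back=1 fwd=1
After 6 (visit(V)): cur=V back=2 fwd=0

Answer: back: HOME,P
current: V
forward: (empty)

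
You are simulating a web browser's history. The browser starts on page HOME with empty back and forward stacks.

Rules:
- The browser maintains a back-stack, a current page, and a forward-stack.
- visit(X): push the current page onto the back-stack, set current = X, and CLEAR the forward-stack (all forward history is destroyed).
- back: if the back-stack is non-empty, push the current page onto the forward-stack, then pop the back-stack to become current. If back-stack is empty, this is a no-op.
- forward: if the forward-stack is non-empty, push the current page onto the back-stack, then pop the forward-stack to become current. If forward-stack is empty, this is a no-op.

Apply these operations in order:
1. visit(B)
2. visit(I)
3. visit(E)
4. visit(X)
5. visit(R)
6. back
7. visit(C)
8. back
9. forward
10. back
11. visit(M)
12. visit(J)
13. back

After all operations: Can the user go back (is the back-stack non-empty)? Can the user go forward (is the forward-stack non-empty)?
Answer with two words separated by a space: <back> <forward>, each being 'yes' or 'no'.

After 1 (visit(B)): cur=B back=1 fwd=0
After 2 (visit(I)): cur=I back=2 fwd=0
After 3 (visit(E)): cur=E back=3 fwd=0
After 4 (visit(X)): cur=X back=4 fwd=0
After 5 (visit(R)): cur=R back=5 fwd=0
After 6 (back): cur=X back=4 fwd=1
After 7 (visit(C)): cur=C back=5 fwd=0
After 8 (back): cur=X back=4 fwd=1
After 9 (forward): cur=C back=5 fwd=0
After 10 (back): cur=X back=4 fwd=1
After 11 (visit(M)): cur=M back=5 fwd=0
After 12 (visit(J)): cur=J back=6 fwd=0
After 13 (back): cur=M back=5 fwd=1

Answer: yes yes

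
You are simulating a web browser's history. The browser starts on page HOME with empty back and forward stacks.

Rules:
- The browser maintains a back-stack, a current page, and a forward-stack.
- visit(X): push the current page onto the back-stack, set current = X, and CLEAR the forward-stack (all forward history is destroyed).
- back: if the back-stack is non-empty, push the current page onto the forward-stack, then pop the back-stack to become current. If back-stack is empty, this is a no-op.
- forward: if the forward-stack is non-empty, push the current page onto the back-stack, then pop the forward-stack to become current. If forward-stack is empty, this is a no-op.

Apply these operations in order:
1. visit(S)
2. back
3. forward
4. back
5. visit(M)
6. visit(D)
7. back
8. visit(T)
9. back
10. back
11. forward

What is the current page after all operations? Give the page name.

Answer: M

Derivation:
After 1 (visit(S)): cur=S back=1 fwd=0
After 2 (back): cur=HOME back=0 fwd=1
After 3 (forward): cur=S back=1 fwd=0
After 4 (back): cur=HOME back=0 fwd=1
After 5 (visit(M)): cur=M back=1 fwd=0
After 6 (visit(D)): cur=D back=2 fwd=0
After 7 (back): cur=M back=1 fwd=1
After 8 (visit(T)): cur=T back=2 fwd=0
After 9 (back): cur=M back=1 fwd=1
After 10 (back): cur=HOME back=0 fwd=2
After 11 (forward): cur=M back=1 fwd=1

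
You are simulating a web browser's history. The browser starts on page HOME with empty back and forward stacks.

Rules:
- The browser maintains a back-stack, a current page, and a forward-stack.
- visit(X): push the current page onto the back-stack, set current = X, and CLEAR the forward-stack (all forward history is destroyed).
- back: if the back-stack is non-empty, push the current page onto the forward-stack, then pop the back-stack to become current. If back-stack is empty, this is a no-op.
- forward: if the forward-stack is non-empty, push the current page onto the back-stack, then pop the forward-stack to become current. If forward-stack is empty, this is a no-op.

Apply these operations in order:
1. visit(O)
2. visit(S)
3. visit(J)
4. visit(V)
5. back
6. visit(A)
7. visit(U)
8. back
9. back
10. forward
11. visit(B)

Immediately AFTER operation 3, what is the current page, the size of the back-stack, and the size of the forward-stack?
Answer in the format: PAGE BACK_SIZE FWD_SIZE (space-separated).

After 1 (visit(O)): cur=O back=1 fwd=0
After 2 (visit(S)): cur=S back=2 fwd=0
After 3 (visit(J)): cur=J back=3 fwd=0

J 3 0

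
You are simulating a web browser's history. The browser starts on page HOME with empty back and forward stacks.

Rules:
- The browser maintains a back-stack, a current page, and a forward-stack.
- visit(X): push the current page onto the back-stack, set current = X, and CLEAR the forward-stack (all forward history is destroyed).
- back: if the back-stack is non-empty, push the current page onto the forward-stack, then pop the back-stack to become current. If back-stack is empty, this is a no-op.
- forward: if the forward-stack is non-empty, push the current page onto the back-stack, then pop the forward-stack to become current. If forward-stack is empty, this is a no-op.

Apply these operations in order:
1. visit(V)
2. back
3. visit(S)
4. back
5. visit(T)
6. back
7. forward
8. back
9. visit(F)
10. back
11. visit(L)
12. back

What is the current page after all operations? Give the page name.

Answer: HOME

Derivation:
After 1 (visit(V)): cur=V back=1 fwd=0
After 2 (back): cur=HOME back=0 fwd=1
After 3 (visit(S)): cur=S back=1 fwd=0
After 4 (back): cur=HOME back=0 fwd=1
After 5 (visit(T)): cur=T back=1 fwd=0
After 6 (back): cur=HOME back=0 fwd=1
After 7 (forward): cur=T back=1 fwd=0
After 8 (back): cur=HOME back=0 fwd=1
After 9 (visit(F)): cur=F back=1 fwd=0
After 10 (back): cur=HOME back=0 fwd=1
After 11 (visit(L)): cur=L back=1 fwd=0
After 12 (back): cur=HOME back=0 fwd=1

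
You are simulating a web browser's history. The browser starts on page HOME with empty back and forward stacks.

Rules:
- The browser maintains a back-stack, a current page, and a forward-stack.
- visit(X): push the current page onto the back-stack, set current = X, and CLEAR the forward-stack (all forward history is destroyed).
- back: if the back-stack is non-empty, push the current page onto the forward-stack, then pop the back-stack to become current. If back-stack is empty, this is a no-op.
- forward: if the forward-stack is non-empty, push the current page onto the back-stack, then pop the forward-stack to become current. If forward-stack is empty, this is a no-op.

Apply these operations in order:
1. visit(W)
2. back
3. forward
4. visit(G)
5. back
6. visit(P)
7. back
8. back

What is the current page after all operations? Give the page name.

After 1 (visit(W)): cur=W back=1 fwd=0
After 2 (back): cur=HOME back=0 fwd=1
After 3 (forward): cur=W back=1 fwd=0
After 4 (visit(G)): cur=G back=2 fwd=0
After 5 (back): cur=W back=1 fwd=1
After 6 (visit(P)): cur=P back=2 fwd=0
After 7 (back): cur=W back=1 fwd=1
After 8 (back): cur=HOME back=0 fwd=2

Answer: HOME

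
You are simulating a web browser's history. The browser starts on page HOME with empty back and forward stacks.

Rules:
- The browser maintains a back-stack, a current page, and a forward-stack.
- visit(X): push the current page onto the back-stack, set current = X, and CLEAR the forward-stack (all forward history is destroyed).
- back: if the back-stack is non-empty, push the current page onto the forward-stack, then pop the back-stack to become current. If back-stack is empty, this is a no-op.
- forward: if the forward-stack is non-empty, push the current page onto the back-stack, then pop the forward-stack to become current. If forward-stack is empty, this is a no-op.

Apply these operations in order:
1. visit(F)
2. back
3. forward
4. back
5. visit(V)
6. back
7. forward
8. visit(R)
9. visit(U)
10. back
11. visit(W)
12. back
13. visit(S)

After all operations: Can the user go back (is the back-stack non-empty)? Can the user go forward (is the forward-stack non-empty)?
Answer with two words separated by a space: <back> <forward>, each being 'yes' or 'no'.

After 1 (visit(F)): cur=F back=1 fwd=0
After 2 (back): cur=HOME back=0 fwd=1
After 3 (forward): cur=F back=1 fwd=0
After 4 (back): cur=HOME back=0 fwd=1
After 5 (visit(V)): cur=V back=1 fwd=0
After 6 (back): cur=HOME back=0 fwd=1
After 7 (forward): cur=V back=1 fwd=0
After 8 (visit(R)): cur=R back=2 fwd=0
After 9 (visit(U)): cur=U back=3 fwd=0
After 10 (back): cur=R back=2 fwd=1
After 11 (visit(W)): cur=W back=3 fwd=0
After 12 (back): cur=R back=2 fwd=1
After 13 (visit(S)): cur=S back=3 fwd=0

Answer: yes no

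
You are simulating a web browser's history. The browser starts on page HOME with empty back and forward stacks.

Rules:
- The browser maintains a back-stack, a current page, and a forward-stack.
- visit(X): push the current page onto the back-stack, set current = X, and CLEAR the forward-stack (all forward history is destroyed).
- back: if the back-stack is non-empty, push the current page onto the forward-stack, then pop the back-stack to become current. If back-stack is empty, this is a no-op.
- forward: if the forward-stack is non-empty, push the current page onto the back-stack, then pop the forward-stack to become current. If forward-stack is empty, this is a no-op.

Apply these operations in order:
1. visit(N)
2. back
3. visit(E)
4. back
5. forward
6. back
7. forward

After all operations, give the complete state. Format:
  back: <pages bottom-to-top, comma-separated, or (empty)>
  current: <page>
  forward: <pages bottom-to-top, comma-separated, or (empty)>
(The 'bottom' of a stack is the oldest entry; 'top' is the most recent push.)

Answer: back: HOME
current: E
forward: (empty)

Derivation:
After 1 (visit(N)): cur=N back=1 fwd=0
After 2 (back): cur=HOME back=0 fwd=1
After 3 (visit(E)): cur=E back=1 fwd=0
After 4 (back): cur=HOME back=0 fwd=1
After 5 (forward): cur=E back=1 fwd=0
After 6 (back): cur=HOME back=0 fwd=1
After 7 (forward): cur=E back=1 fwd=0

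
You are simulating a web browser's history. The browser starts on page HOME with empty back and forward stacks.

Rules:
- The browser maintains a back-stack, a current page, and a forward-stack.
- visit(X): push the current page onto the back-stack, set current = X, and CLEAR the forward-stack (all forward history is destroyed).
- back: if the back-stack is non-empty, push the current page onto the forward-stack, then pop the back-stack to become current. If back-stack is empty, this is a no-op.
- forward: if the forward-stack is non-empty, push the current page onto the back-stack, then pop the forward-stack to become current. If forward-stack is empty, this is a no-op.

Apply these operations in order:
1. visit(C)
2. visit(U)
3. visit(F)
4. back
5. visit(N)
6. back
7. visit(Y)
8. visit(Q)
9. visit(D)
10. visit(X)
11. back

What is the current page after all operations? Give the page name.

Answer: D

Derivation:
After 1 (visit(C)): cur=C back=1 fwd=0
After 2 (visit(U)): cur=U back=2 fwd=0
After 3 (visit(F)): cur=F back=3 fwd=0
After 4 (back): cur=U back=2 fwd=1
After 5 (visit(N)): cur=N back=3 fwd=0
After 6 (back): cur=U back=2 fwd=1
After 7 (visit(Y)): cur=Y back=3 fwd=0
After 8 (visit(Q)): cur=Q back=4 fwd=0
After 9 (visit(D)): cur=D back=5 fwd=0
After 10 (visit(X)): cur=X back=6 fwd=0
After 11 (back): cur=D back=5 fwd=1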